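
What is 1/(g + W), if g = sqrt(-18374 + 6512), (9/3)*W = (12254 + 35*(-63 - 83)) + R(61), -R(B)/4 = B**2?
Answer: -430/1111377 - I*sqrt(1318)/2222754 ≈ -0.00038691 - 1.6333e-5*I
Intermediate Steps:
R(B) = -4*B**2
W = -2580 (W = ((12254 + 35*(-63 - 83)) - 4*61**2)/3 = ((12254 + 35*(-146)) - 4*3721)/3 = ((12254 - 5110) - 14884)/3 = (7144 - 14884)/3 = (1/3)*(-7740) = -2580)
g = 3*I*sqrt(1318) (g = sqrt(-11862) = 3*I*sqrt(1318) ≈ 108.91*I)
1/(g + W) = 1/(3*I*sqrt(1318) - 2580) = 1/(-2580 + 3*I*sqrt(1318))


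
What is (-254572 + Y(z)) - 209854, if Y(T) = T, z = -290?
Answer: -464716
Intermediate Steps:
(-254572 + Y(z)) - 209854 = (-254572 - 290) - 209854 = -254862 - 209854 = -464716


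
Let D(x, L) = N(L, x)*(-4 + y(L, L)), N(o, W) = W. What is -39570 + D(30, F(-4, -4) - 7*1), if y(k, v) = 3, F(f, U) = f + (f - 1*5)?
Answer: -39600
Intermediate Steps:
F(f, U) = -5 + 2*f (F(f, U) = f + (f - 5) = f + (-5 + f) = -5 + 2*f)
D(x, L) = -x (D(x, L) = x*(-4 + 3) = x*(-1) = -x)
-39570 + D(30, F(-4, -4) - 7*1) = -39570 - 1*30 = -39570 - 30 = -39600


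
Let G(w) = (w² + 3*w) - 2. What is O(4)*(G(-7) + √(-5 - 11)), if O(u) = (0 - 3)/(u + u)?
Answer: -39/4 - 3*I/2 ≈ -9.75 - 1.5*I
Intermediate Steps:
G(w) = -2 + w² + 3*w
O(u) = -3/(2*u) (O(u) = -3*1/(2*u) = -3/(2*u))
O(4)*(G(-7) + √(-5 - 11)) = (-3/2/4)*((-2 + (-7)² + 3*(-7)) + √(-5 - 11)) = (-3/2*¼)*((-2 + 49 - 21) + √(-16)) = -3*(26 + 4*I)/8 = -39/4 - 3*I/2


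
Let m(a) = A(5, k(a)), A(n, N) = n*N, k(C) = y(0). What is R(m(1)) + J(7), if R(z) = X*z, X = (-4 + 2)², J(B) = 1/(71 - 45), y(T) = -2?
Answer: -1039/26 ≈ -39.962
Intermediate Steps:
k(C) = -2
A(n, N) = N*n
m(a) = -10 (m(a) = -2*5 = -10)
J(B) = 1/26
X = 4 (X = (-2)² = 4)
R(z) = 4*z
R(m(1)) + J(7) = 4*(-10) + 1/26 = -40 + 1/26 = -1039/26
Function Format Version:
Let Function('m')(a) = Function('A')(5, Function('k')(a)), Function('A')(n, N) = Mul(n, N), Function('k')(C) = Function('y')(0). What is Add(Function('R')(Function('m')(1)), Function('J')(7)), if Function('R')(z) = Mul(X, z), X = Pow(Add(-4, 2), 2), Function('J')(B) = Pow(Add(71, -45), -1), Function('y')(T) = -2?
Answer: Rational(-1039, 26) ≈ -39.962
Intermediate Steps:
Function('k')(C) = -2
Function('A')(n, N) = Mul(N, n)
Function('m')(a) = -10 (Function('m')(a) = Mul(-2, 5) = -10)
Function('J')(B) = Rational(1, 26) (Function('J')(B) = Pow(26, -1) = Rational(1, 26))
X = 4 (X = Pow(-2, 2) = 4)
Function('R')(z) = Mul(4, z)
Add(Function('R')(Function('m')(1)), Function('J')(7)) = Add(Mul(4, -10), Rational(1, 26)) = Add(-40, Rational(1, 26)) = Rational(-1039, 26)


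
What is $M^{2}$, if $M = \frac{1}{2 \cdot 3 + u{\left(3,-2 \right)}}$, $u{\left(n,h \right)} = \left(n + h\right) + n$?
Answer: $\frac{1}{100} \approx 0.01$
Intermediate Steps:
$u{\left(n,h \right)} = h + 2 n$ ($u{\left(n,h \right)} = \left(h + n\right) + n = h + 2 n$)
$M = \frac{1}{10}$ ($M = \frac{1}{2 \cdot 3 + \left(-2 + 2 \cdot 3\right)} = \frac{1}{6 + \left(-2 + 6\right)} = \frac{1}{6 + 4} = \frac{1}{10} \approx 0.1$)
$M^{2} = \left(\frac{1}{10}\right)^{2} = \frac{1}{100}$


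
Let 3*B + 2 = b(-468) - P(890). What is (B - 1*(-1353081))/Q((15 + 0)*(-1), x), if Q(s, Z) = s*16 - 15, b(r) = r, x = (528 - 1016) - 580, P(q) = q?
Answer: -238699/45 ≈ -5304.4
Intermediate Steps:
x = -1068 (x = -488 - 580 = -1068)
B = -1360/3 (B = -⅔ + (-468 - 1*890)/3 = -⅔ + (-468 - 890)/3 = -⅔ + (⅓)*(-1358) = -⅔ - 1358/3 = -1360/3 ≈ -453.33)
Q(s, Z) = -15 + 16*s (Q(s, Z) = 16*s - 15 = -15 + 16*s)
(B - 1*(-1353081))/Q((15 + 0)*(-1), x) = (-1360/3 - 1*(-1353081))/(-15 + 16*((15 + 0)*(-1))) = (-1360/3 + 1353081)/(-15 + 16*(15*(-1))) = 4057883/(3*(-15 + 16*(-15))) = 4057883/(3*(-15 - 240)) = (4057883/3)/(-255) = (4057883/3)*(-1/255) = -238699/45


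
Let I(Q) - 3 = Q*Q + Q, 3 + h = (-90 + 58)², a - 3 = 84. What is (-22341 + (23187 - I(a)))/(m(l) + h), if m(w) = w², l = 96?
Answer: -6813/10237 ≈ -0.66553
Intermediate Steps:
a = 87 (a = 3 + 84 = 87)
h = 1021 (h = -3 + (-90 + 58)² = -3 + (-32)² = -3 + 1024 = 1021)
I(Q) = 3 + Q + Q² (I(Q) = 3 + (Q*Q + Q) = 3 + (Q² + Q) = 3 + (Q + Q²) = 3 + Q + Q²)
(-22341 + (23187 - I(a)))/(m(l) + h) = (-22341 + (23187 - (3 + 87 + 87²)))/(96² + 1021) = (-22341 + (23187 - (3 + 87 + 7569)))/(9216 + 1021) = (-22341 + (23187 - 1*7659))/10237 = (-22341 + (23187 - 7659))*(1/10237) = (-22341 + 15528)*(1/10237) = -6813*1/10237 = -6813/10237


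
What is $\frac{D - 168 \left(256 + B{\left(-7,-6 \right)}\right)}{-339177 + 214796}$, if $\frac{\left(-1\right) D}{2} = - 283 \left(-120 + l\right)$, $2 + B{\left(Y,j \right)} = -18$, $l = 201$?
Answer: $- \frac{6198}{124381} \approx -0.049831$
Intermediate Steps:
$B{\left(Y,j \right)} = -20$ ($B{\left(Y,j \right)} = -2 - 18 = -20$)
$D = 45846$ ($D = - 2 \left(- 283 \left(-120 + 201\right)\right) = - 2 \left(\left(-283\right) 81\right) = \left(-2\right) \left(-22923\right) = 45846$)
$\frac{D - 168 \left(256 + B{\left(-7,-6 \right)}\right)}{-339177 + 214796} = \frac{45846 - 168 \left(256 - 20\right)}{-339177 + 214796} = \frac{45846 - 39648}{-124381} = \left(45846 - 39648\right) \left(- \frac{1}{124381}\right) = 6198 \left(- \frac{1}{124381}\right) = - \frac{6198}{124381}$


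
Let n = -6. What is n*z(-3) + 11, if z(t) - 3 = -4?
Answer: 17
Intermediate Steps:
z(t) = -1 (z(t) = 3 - 4 = -1)
n*z(-3) + 11 = -6*(-1) + 11 = 6 + 11 = 17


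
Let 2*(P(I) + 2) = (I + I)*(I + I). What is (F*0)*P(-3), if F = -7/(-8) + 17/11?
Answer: 0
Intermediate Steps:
F = 213/88 (F = -7*(-⅛) + 17*(1/11) = 7/8 + 17/11 = 213/88 ≈ 2.4205)
P(I) = -2 + 2*I² (P(I) = -2 + ((I + I)*(I + I))/2 = -2 + ((2*I)*(2*I))/2 = -2 + (4*I²)/2 = -2 + 2*I²)
(F*0)*P(-3) = ((213/88)*0)*(-2 + 2*(-3)²) = 0*(-2 + 2*9) = 0*(-2 + 18) = 0*16 = 0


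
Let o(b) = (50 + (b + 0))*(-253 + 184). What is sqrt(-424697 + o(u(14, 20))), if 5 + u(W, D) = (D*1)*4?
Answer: I*sqrt(433322) ≈ 658.27*I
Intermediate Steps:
u(W, D) = -5 + 4*D (u(W, D) = -5 + (D*1)*4 = -5 + D*4 = -5 + 4*D)
o(b) = -3450 - 69*b (o(b) = (50 + b)*(-69) = -3450 - 69*b)
sqrt(-424697 + o(u(14, 20))) = sqrt(-424697 + (-3450 - 69*(-5 + 4*20))) = sqrt(-424697 + (-3450 - 69*(-5 + 80))) = sqrt(-424697 + (-3450 - 69*75)) = sqrt(-424697 + (-3450 - 5175)) = sqrt(-424697 - 8625) = sqrt(-433322) = I*sqrt(433322)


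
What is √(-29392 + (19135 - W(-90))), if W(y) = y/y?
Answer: I*√10258 ≈ 101.28*I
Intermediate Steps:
W(y) = 1
√(-29392 + (19135 - W(-90))) = √(-29392 + (19135 - 1*1)) = √(-29392 + (19135 - 1)) = √(-29392 + 19134) = √(-10258) = I*√10258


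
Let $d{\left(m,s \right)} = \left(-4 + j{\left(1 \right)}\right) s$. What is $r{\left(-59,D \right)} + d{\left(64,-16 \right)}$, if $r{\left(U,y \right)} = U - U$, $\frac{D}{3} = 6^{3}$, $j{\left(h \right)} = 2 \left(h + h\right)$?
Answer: $0$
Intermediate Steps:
$j{\left(h \right)} = 4 h$ ($j{\left(h \right)} = 2 \cdot 2 h = 4 h$)
$d{\left(m,s \right)} = 0$ ($d{\left(m,s \right)} = \left(-4 + 4 \cdot 1\right) s = \left(-4 + 4\right) s = 0 s = 0$)
$D = 648$ ($D = 3 \cdot 6^{3} = 3 \cdot 216 = 648$)
$r{\left(U,y \right)} = 0$
$r{\left(-59,D \right)} + d{\left(64,-16 \right)} = 0 + 0 = 0$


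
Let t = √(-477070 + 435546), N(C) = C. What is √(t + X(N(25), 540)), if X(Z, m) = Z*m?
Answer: √(13500 + 2*I*√10381) ≈ 116.19 + 0.8769*I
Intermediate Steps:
t = 2*I*√10381 (t = √(-41524) = 2*I*√10381 ≈ 203.77*I)
√(t + X(N(25), 540)) = √(2*I*√10381 + 25*540) = √(2*I*√10381 + 13500) = √(13500 + 2*I*√10381)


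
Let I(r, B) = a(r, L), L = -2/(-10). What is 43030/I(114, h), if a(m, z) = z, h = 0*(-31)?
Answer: 215150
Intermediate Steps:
h = 0
L = ⅕ (L = -2*(-⅒) = ⅕ ≈ 0.20000)
I(r, B) = ⅕
43030/I(114, h) = 43030/(⅕) = 43030*5 = 215150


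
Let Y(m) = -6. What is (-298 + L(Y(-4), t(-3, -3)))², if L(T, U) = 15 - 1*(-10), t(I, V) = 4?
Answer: 74529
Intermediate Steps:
L(T, U) = 25 (L(T, U) = 15 + 10 = 25)
(-298 + L(Y(-4), t(-3, -3)))² = (-298 + 25)² = (-273)² = 74529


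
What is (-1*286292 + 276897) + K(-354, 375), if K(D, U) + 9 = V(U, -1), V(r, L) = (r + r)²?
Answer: 553096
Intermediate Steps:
V(r, L) = 4*r² (V(r, L) = (2*r)² = 4*r²)
K(D, U) = -9 + 4*U²
(-1*286292 + 276897) + K(-354, 375) = (-1*286292 + 276897) + (-9 + 4*375²) = (-286292 + 276897) + (-9 + 4*140625) = -9395 + (-9 + 562500) = -9395 + 562491 = 553096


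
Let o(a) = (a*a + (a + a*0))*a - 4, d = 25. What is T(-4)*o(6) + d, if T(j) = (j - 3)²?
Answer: 12177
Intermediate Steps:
T(j) = (-3 + j)²
o(a) = -4 + a*(a + a²) (o(a) = (a² + (a + 0))*a - 4 = (a² + a)*a - 4 = (a + a²)*a - 4 = a*(a + a²) - 4 = -4 + a*(a + a²))
T(-4)*o(6) + d = (-3 - 4)²*(-4 + 6² + 6³) + 25 = (-7)²*(-4 + 36 + 216) + 25 = 49*248 + 25 = 12152 + 25 = 12177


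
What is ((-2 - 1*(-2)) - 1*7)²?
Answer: 49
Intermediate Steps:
((-2 - 1*(-2)) - 1*7)² = ((-2 + 2) - 7)² = (0 - 7)² = (-7)² = 49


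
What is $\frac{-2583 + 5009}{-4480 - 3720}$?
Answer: $- \frac{1213}{4100} \approx -0.29585$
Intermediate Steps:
$\frac{-2583 + 5009}{-4480 - 3720} = \frac{2426}{-8200} = 2426 \left(- \frac{1}{8200}\right) = - \frac{1213}{4100}$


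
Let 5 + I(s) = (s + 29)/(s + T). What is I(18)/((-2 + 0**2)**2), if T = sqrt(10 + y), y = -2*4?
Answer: -191/322 - 47*sqrt(2)/1288 ≈ -0.64477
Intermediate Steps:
y = -8
T = sqrt(2) (T = sqrt(10 - 8) = sqrt(2) ≈ 1.4142)
I(s) = -5 + (29 + s)/(s + sqrt(2)) (I(s) = -5 + (s + 29)/(s + sqrt(2)) = -5 + (29 + s)/(s + sqrt(2)))
I(18)/((-2 + 0**2)**2) = ((29 - 5*sqrt(2) - 4*18)/(18 + sqrt(2)))/((-2 + 0**2)**2) = ((29 - 5*sqrt(2) - 72)/(18 + sqrt(2)))/((-2 + 0)**2) = ((-43 - 5*sqrt(2))/(18 + sqrt(2)))/((-2)**2) = ((-43 - 5*sqrt(2))/(18 + sqrt(2)))/4 = ((-43 - 5*sqrt(2))/(18 + sqrt(2)))*(1/4) = (-43 - 5*sqrt(2))/(4*(18 + sqrt(2)))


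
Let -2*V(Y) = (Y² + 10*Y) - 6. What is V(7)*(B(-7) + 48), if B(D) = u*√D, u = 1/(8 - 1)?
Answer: -2712 - 113*I*√7/14 ≈ -2712.0 - 21.355*I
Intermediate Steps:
u = ⅐ (u = 1/7 = ⅐ ≈ 0.14286)
B(D) = √D/7
V(Y) = 3 - 5*Y - Y²/2 (V(Y) = -((Y² + 10*Y) - 6)/2 = -(-6 + Y² + 10*Y)/2 = 3 - 5*Y - Y²/2)
V(7)*(B(-7) + 48) = (3 - 5*7 - ½*7²)*(√(-7)/7 + 48) = (3 - 35 - ½*49)*((I*√7)/7 + 48) = (3 - 35 - 49/2)*(I*√7/7 + 48) = -113*(48 + I*√7/7)/2 = -2712 - 113*I*√7/14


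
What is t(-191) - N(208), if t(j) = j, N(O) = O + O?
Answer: -607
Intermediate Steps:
N(O) = 2*O
t(-191) - N(208) = -191 - 2*208 = -191 - 1*416 = -191 - 416 = -607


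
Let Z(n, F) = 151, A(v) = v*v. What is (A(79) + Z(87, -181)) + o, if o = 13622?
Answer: 20014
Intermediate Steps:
A(v) = v²
(A(79) + Z(87, -181)) + o = (79² + 151) + 13622 = (6241 + 151) + 13622 = 6392 + 13622 = 20014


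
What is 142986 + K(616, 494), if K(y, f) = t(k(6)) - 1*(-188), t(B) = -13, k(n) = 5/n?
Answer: 143161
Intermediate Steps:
K(y, f) = 175 (K(y, f) = -13 - 1*(-188) = -13 + 188 = 175)
142986 + K(616, 494) = 142986 + 175 = 143161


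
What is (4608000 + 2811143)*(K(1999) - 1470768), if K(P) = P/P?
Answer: -10911830692681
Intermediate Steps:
K(P) = 1
(4608000 + 2811143)*(K(1999) - 1470768) = (4608000 + 2811143)*(1 - 1470768) = 7419143*(-1470767) = -10911830692681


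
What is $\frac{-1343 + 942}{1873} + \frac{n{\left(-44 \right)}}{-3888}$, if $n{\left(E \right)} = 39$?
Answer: $- \frac{544045}{2427408} \approx -0.22413$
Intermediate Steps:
$\frac{-1343 + 942}{1873} + \frac{n{\left(-44 \right)}}{-3888} = \frac{-1343 + 942}{1873} + \frac{39}{-3888} = \left(-401\right) \frac{1}{1873} + 39 \left(- \frac{1}{3888}\right) = - \frac{401}{1873} - \frac{13}{1296} = - \frac{544045}{2427408}$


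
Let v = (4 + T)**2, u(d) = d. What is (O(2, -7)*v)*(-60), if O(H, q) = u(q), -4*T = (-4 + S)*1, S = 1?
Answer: 37905/4 ≈ 9476.3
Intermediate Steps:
T = 3/4 (T = -(-4 + 1)/4 = -(-3)/4 = -1/4*(-3) = 3/4 ≈ 0.75000)
O(H, q) = q
v = 361/16 (v = (4 + 3/4)**2 = (19/4)**2 = 361/16 ≈ 22.563)
(O(2, -7)*v)*(-60) = -7*361/16*(-60) = -2527/16*(-60) = 37905/4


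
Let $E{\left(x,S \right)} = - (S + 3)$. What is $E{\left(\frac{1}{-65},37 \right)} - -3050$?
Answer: $3010$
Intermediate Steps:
$E{\left(x,S \right)} = -3 - S$ ($E{\left(x,S \right)} = - (3 + S) = -3 - S$)
$E{\left(\frac{1}{-65},37 \right)} - -3050 = \left(-3 - 37\right) - -3050 = \left(-3 - 37\right) + 3050 = -40 + 3050 = 3010$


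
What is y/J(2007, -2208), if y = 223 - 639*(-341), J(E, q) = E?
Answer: 218122/2007 ≈ 108.68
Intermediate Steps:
y = 218122 (y = 223 + 217899 = 218122)
y/J(2007, -2208) = 218122/2007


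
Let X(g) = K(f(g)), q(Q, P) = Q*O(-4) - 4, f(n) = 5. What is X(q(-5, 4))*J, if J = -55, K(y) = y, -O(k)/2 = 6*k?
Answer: -275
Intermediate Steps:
O(k) = -12*k
q(Q, P) = -4 + 48*Q (q(Q, P) = Q*(-12*(-4)) - 4 = Q*48 - 4 = 48*Q - 4 = -4 + 48*Q)
X(g) = 5
X(q(-5, 4))*J = 5*(-55) = -275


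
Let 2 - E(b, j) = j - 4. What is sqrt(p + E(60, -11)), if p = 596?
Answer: sqrt(613) ≈ 24.759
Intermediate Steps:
E(b, j) = 6 - j (E(b, j) = 2 - (j - 4) = 2 - (-4 + j) = 2 + (4 - j) = 6 - j)
sqrt(p + E(60, -11)) = sqrt(596 + (6 - 1*(-11))) = sqrt(596 + (6 + 11)) = sqrt(596 + 17) = sqrt(613)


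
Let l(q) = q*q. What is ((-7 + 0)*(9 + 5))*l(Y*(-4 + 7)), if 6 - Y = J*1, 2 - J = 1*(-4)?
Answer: 0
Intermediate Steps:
J = 6 (J = 2 - (-4) = 2 - 1*(-4) = 2 + 4 = 6)
Y = 0 (Y = 6 - 6 = 0)
l(q) = q²
((-7 + 0)*(9 + 5))*l(Y*(-4 + 7)) = ((-7 + 0)*(9 + 5))*(0*(-4 + 7))² = (-7*14)*(0*3)² = -98*0² = -98*0 = 0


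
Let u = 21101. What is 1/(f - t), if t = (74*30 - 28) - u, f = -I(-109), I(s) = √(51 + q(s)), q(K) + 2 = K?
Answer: 6303/119183447 + 2*I*√15/357550341 ≈ 5.2885e-5 + 2.1664e-8*I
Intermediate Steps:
q(K) = -2 + K
I(s) = √(49 + s) (I(s) = √(51 + (-2 + s)) = √(49 + s))
f = -2*I*√15 (f = -√(49 - 109) = -√(-60) = -2*I*√15 ≈ -7.746*I)
t = -18909 (t = (74*30 - 28) - 1*21101 = (2220 - 28) - 21101 = 2192 - 21101 = -18909)
1/(f - t) = 1/(-2*I*√15 - 1*(-18909)) = 1/(-2*I*√15 + 18909) = 1/(18909 - 2*I*√15)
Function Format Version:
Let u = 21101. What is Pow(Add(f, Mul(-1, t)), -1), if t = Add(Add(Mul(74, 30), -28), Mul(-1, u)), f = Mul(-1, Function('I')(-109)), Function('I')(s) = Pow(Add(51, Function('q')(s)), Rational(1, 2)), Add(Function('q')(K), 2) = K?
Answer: Add(Rational(6303, 119183447), Mul(Rational(2, 357550341), I, Pow(15, Rational(1, 2)))) ≈ Add(5.2885e-5, Mul(2.1664e-8, I))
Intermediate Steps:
Function('q')(K) = Add(-2, K)
Function('I')(s) = Pow(Add(49, s), Rational(1, 2)) (Function('I')(s) = Pow(Add(51, Add(-2, s)), Rational(1, 2)) = Pow(Add(49, s), Rational(1, 2)))
f = Mul(-2, I, Pow(15, Rational(1, 2))) (f = Mul(-1, Pow(Add(49, -109), Rational(1, 2))) = Mul(-1, Pow(-60, Rational(1, 2))) = Mul(-1, Mul(2, I, Pow(15, Rational(1, 2)))) = Mul(-2, I, Pow(15, Rational(1, 2))) ≈ Mul(-7.7460, I))
t = -18909 (t = Add(Add(Mul(74, 30), -28), Mul(-1, 21101)) = Add(Add(2220, -28), -21101) = Add(2192, -21101) = -18909)
Pow(Add(f, Mul(-1, t)), -1) = Pow(Add(Mul(-2, I, Pow(15, Rational(1, 2))), Mul(-1, -18909)), -1) = Pow(Add(Mul(-2, I, Pow(15, Rational(1, 2))), 18909), -1) = Pow(Add(18909, Mul(-2, I, Pow(15, Rational(1, 2)))), -1)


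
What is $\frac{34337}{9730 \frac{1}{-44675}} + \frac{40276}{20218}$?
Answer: $- \frac{3101413080807}{19672114} \approx -1.5766 \cdot 10^{5}$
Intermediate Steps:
$\frac{34337}{9730 \frac{1}{-44675}} + \frac{40276}{20218} = \frac{34337}{9730 \left(- \frac{1}{44675}\right)} + 40276 \cdot \frac{1}{20218} = \frac{34337}{- \frac{1946}{8935}} + \frac{20138}{10109} = 34337 \left(- \frac{8935}{1946}\right) + \frac{20138}{10109} = - \frac{306801095}{1946} + \frac{20138}{10109} = - \frac{3101413080807}{19672114}$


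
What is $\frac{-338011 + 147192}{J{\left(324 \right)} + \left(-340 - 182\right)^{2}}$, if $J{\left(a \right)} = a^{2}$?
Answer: $- \frac{190819}{377460} \approx -0.50553$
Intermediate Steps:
$\frac{-338011 + 147192}{J{\left(324 \right)} + \left(-340 - 182\right)^{2}} = \frac{-338011 + 147192}{324^{2} + \left(-340 - 182\right)^{2}} = - \frac{190819}{104976 + \left(-522\right)^{2}} = - \frac{190819}{104976 + 272484} = - \frac{190819}{377460}$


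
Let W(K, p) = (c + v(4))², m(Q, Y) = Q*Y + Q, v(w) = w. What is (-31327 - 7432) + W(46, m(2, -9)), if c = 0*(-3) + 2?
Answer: -38723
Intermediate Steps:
c = 2 (c = 0 + 2 = 2)
m(Q, Y) = Q + Q*Y
W(K, p) = 36 (W(K, p) = (2 + 4)² = 6² = 36)
(-31327 - 7432) + W(46, m(2, -9)) = (-31327 - 7432) + 36 = -38759 + 36 = -38723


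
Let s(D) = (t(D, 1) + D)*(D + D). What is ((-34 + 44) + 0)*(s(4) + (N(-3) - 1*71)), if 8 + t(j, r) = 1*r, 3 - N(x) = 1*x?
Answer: -890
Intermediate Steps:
N(x) = 3 - x
t(j, r) = -8 + r (t(j, r) = -8 + 1*r = -8 + r)
s(D) = 2*D*(-7 + D) (s(D) = ((-8 + 1) + D)*(D + D) = (-7 + D)*(2*D) = 2*D*(-7 + D))
((-34 + 44) + 0)*(s(4) + (N(-3) - 1*71)) = ((-34 + 44) + 0)*(2*4*(-7 + 4) + ((3 - 1*(-3)) - 1*71)) = (10 + 0)*(2*4*(-3) + ((3 + 3) - 71)) = 10*(-24 + (6 - 71)) = 10*(-24 - 65) = 10*(-89) = -890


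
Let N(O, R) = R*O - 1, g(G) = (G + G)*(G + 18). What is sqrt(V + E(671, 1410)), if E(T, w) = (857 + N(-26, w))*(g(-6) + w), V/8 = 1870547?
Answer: 4*I*sqrt(1897718) ≈ 5510.3*I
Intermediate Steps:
g(G) = 2*G*(18 + G) (g(G) = (2*G)*(18 + G) = 2*G*(18 + G))
N(O, R) = -1 + O*R (N(O, R) = O*R - 1 = -1 + O*R)
V = 14964376 (V = 8*1870547 = 14964376)
E(T, w) = (-144 + w)*(856 - 26*w) (E(T, w) = (857 + (-1 - 26*w))*(2*(-6)*(18 - 6) + w) = (856 - 26*w)*(2*(-6)*12 + w) = (856 - 26*w)*(-144 + w) = (-144 + w)*(856 - 26*w))
sqrt(V + E(671, 1410)) = sqrt(14964376 + (-123264 - 26*1410**2 + 4600*1410)) = sqrt(14964376 + (-123264 - 26*1988100 + 6486000)) = sqrt(14964376 + (-123264 - 51690600 + 6486000)) = sqrt(14964376 - 45327864) = sqrt(-30363488) = 4*I*sqrt(1897718)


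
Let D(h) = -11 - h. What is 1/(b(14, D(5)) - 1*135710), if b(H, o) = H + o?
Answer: -1/135712 ≈ -7.3685e-6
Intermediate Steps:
1/(b(14, D(5)) - 1*135710) = 1/((14 + (-11 - 1*5)) - 1*135710) = 1/((14 + (-11 - 5)) - 135710) = 1/((14 - 16) - 135710) = 1/(-2 - 135710) = 1/(-135712) = -1/135712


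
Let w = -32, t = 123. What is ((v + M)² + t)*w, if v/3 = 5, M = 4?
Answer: -15488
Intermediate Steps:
v = 15 (v = 3*5 = 15)
((v + M)² + t)*w = ((15 + 4)² + 123)*(-32) = (19² + 123)*(-32) = (361 + 123)*(-32) = 484*(-32) = -15488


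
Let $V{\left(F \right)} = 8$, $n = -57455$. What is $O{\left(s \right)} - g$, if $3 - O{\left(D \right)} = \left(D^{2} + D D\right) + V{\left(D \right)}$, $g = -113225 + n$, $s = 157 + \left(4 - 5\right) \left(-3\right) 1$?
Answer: $119475$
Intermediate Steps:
$s = 160$ ($s = 157 + \left(4 - 5\right) \left(-3\right) 1 = 157 + \left(-1\right) \left(-3\right) 1 = 157 + 3 \cdot 1 = 157 + 3 = 160$)
$g = -170680$ ($g = -113225 - 57455 = -170680$)
$O{\left(D \right)} = -5 - 2 D^{2}$ ($O{\left(D \right)} = 3 - \left(\left(D^{2} + D D\right) + 8\right) = 3 - \left(\left(D^{2} + D^{2}\right) + 8\right) = 3 - \left(2 D^{2} + 8\right) = 3 - \left(8 + 2 D^{2}\right) = -5 - 2 D^{2}$)
$O{\left(s \right)} - g = \left(-5 - 2 \cdot 160^{2}\right) - -170680 = \left(-5 - 51200\right) + 170680 = -51205 + 170680 = 119475$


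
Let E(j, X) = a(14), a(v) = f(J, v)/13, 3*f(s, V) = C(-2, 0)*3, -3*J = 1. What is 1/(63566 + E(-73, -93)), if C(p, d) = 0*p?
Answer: 1/63566 ≈ 1.5732e-5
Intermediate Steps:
J = -1/3 (J = -1/3*1 = -1/3 ≈ -0.33333)
C(p, d) = 0
f(s, V) = 0 (f(s, V) = (0*3)/3 = (1/3)*0 = 0)
a(v) = 0 (a(v) = 0/13 = 0*(1/13) = 0)
E(j, X) = 0
1/(63566 + E(-73, -93)) = 1/(63566 + 0) = 1/63566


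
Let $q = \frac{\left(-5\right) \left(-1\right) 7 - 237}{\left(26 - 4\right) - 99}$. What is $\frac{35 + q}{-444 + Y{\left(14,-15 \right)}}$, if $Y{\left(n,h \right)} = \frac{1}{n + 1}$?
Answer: $- \frac{43455}{512743} \approx -0.08475$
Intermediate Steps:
$Y{\left(n,h \right)} = \frac{1}{1 + n}$
$q = \frac{202}{77}$ ($q = \frac{5 \cdot 7 - 237}{\left(26 - 4\right) - 99} = \frac{35 - 237}{22 - 99} = - \frac{202}{-77} = \left(-202\right) \left(- \frac{1}{77}\right) = \frac{202}{77} \approx 2.6234$)
$\frac{35 + q}{-444 + Y{\left(14,-15 \right)}} = \frac{35 + \frac{202}{77}}{-444 + \frac{1}{1 + 14}} = \frac{2897}{77 \left(-444 + \frac{1}{15}\right)} = \frac{2897}{77 \left(- \frac{6659}{15}\right)} = \frac{2897}{77} \left(- \frac{15}{6659}\right) = - \frac{43455}{512743}$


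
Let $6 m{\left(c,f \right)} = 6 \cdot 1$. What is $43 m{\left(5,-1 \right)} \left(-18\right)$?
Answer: $-774$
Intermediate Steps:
$m{\left(c,f \right)} = 1$ ($m{\left(c,f \right)} = \frac{6 \cdot 1}{6} = \frac{1}{6} \cdot 6 = 1$)
$43 m{\left(5,-1 \right)} \left(-18\right) = 43 \cdot 1 \left(-18\right) = 43 \left(-18\right) = -774$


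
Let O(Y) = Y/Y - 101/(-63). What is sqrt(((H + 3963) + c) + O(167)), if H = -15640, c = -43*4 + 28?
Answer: I*sqrt(5211913)/21 ≈ 108.71*I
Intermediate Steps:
O(Y) = 164/63 (O(Y) = 1 - 101*(-1/63) = 1 + 101/63 = 164/63)
c = -144 (c = -172 + 28 = -144)
sqrt(((H + 3963) + c) + O(167)) = sqrt(((-15640 + 3963) - 144) + 164/63) = sqrt((-11677 - 144) + 164/63) = sqrt(-11821 + 164/63) = sqrt(-744559/63) = I*sqrt(5211913)/21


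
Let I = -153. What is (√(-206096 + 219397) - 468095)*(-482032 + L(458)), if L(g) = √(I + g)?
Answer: (468095 - √13301)*(482032 - √305) ≈ 2.2557e+11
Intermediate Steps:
L(g) = √(-153 + g)
(√(-206096 + 219397) - 468095)*(-482032 + L(458)) = (√(-206096 + 219397) - 468095)*(-482032 + √(-153 + 458)) = (√13301 - 468095)*(-482032 + √305) = (-468095 + √13301)*(-482032 + √305) = (-482032 + √305)*(-468095 + √13301)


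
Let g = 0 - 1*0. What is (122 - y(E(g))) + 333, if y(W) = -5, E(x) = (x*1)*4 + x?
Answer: 460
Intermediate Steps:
g = 0 (g = 0 + 0 = 0)
E(x) = 5*x (E(x) = x*4 + x = 4*x + x = 5*x)
(122 - y(E(g))) + 333 = (122 - 1*(-5)) + 333 = (122 + 5) + 333 = 127 + 333 = 460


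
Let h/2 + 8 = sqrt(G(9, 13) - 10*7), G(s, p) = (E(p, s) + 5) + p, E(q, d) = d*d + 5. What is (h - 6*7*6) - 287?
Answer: -555 + 2*sqrt(34) ≈ -543.34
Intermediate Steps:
E(q, d) = 5 + d**2 (E(q, d) = d**2 + 5 = 5 + d**2)
G(s, p) = 10 + p + s**2 (G(s, p) = ((5 + s**2) + 5) + p = (10 + s**2) + p = 10 + p + s**2)
h = -16 + 2*sqrt(34) (h = -16 + 2*sqrt((10 + 13 + 9**2) - 10*7) = -16 + 2*sqrt((10 + 13 + 81) - 70) = -16 + 2*sqrt(104 - 70) = -16 + 2*sqrt(34) ≈ -4.3381)
(h - 6*7*6) - 287 = ((-16 + 2*sqrt(34)) - 6*7*6) - 287 = ((-16 + 2*sqrt(34)) - 42*6) - 287 = ((-16 + 2*sqrt(34)) - 252) - 287 = (-268 + 2*sqrt(34)) - 287 = -555 + 2*sqrt(34)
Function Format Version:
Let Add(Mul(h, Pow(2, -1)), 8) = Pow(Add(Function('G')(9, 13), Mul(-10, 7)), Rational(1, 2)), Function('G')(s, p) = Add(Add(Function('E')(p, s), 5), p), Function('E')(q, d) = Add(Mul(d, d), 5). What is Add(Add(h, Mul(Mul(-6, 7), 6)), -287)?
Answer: Add(-555, Mul(2, Pow(34, Rational(1, 2)))) ≈ -543.34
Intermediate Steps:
Function('E')(q, d) = Add(5, Pow(d, 2)) (Function('E')(q, d) = Add(Pow(d, 2), 5) = Add(5, Pow(d, 2)))
Function('G')(s, p) = Add(10, p, Pow(s, 2)) (Function('G')(s, p) = Add(Add(Add(5, Pow(s, 2)), 5), p) = Add(Add(10, Pow(s, 2)), p) = Add(10, p, Pow(s, 2)))
h = Add(-16, Mul(2, Pow(34, Rational(1, 2)))) (h = Add(-16, Mul(2, Pow(Add(Add(10, 13, Pow(9, 2)), Mul(-10, 7)), Rational(1, 2)))) = Add(-16, Mul(2, Pow(Add(Add(10, 13, 81), -70), Rational(1, 2)))) = Add(-16, Mul(2, Pow(Add(104, -70), Rational(1, 2)))) = Add(-16, Mul(2, Pow(34, Rational(1, 2)))) ≈ -4.3381)
Add(Add(h, Mul(Mul(-6, 7), 6)), -287) = Add(Add(Add(-16, Mul(2, Pow(34, Rational(1, 2)))), Mul(Mul(-6, 7), 6)), -287) = Add(Add(Add(-16, Mul(2, Pow(34, Rational(1, 2)))), Mul(-42, 6)), -287) = Add(Add(Add(-16, Mul(2, Pow(34, Rational(1, 2)))), -252), -287) = Add(Add(-268, Mul(2, Pow(34, Rational(1, 2)))), -287) = Add(-555, Mul(2, Pow(34, Rational(1, 2))))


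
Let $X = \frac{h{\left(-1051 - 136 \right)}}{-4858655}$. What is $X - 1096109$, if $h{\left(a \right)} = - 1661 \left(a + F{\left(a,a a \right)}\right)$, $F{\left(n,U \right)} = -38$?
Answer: $- \frac{1065123501624}{971731} \approx -1.0961 \cdot 10^{6}$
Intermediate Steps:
$h{\left(a \right)} = 63118 - 1661 a$ ($h{\left(a \right)} = - 1661 \left(a - 38\right) = - 1661 \left(-38 + a\right) = 63118 - 1661 a$)
$X = - \frac{406945}{971731}$ ($X = \frac{63118 - 1661 \left(-1051 - 136\right)}{-4858655} = \left(63118 - 1661 \left(-1051 - 136\right)\right) \left(- \frac{1}{4858655}\right) = \left(63118 - -1971607\right) \left(- \frac{1}{4858655}\right) = \left(63118 + 1971607\right) \left(- \frac{1}{4858655}\right) = 2034725 \left(- \frac{1}{4858655}\right) = - \frac{406945}{971731} \approx -0.41878$)
$X - 1096109 = - \frac{406945}{971731} - 1096109 = - \frac{1065123501624}{971731}$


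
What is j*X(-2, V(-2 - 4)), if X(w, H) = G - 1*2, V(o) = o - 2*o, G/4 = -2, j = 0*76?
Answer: 0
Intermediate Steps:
j = 0
G = -8 (G = 4*(-2) = -8)
V(o) = -o
X(w, H) = -10 (X(w, H) = -8 - 1*2 = -8 - 2 = -10)
j*X(-2, V(-2 - 4)) = 0*(-10) = 0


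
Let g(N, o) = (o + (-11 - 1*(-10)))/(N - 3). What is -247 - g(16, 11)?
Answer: -3221/13 ≈ -247.77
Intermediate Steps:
g(N, o) = (-1 + o)/(-3 + N) (g(N, o) = (o + (-11 + 10))/(-3 + N) = (o - 1)/(-3 + N) = (-1 + o)/(-3 + N))
-247 - g(16, 11) = -247 - (-1 + 11)/(-3 + 16) = -247 - 10/13 = -3221/13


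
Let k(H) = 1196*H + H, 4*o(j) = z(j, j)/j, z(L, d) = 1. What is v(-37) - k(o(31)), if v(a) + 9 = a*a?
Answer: 167443/124 ≈ 1350.3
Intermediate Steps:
v(a) = -9 + a² (v(a) = -9 + a*a = -9 + a²)
o(j) = 1/(4*j) (o(j) = (1/j)/4 = 1/(4*j))
k(H) = 1197*H
v(-37) - k(o(31)) = (-9 + (-37)²) - 1197*(¼)/31 = (-9 + 1369) - 1197*(¼)*(1/31) = 1360 - 1197/124 = 167443/124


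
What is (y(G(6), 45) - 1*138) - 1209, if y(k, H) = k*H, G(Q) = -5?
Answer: -1572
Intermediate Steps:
y(k, H) = H*k
(y(G(6), 45) - 1*138) - 1209 = (45*(-5) - 1*138) - 1209 = (-225 - 138) - 1209 = -363 - 1209 = -1572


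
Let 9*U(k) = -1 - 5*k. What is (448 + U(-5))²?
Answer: 1827904/9 ≈ 2.0310e+5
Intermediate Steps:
U(k) = -⅑ - 5*k/9 (U(k) = (-1 - 5*k)/9 = -⅑ - 5*k/9)
(448 + U(-5))² = (448 + (-⅑ - 5/9*(-5)))² = (448 + (-⅑ + 25/9))² = (448 + 8/3)² = (1352/3)² = 1827904/9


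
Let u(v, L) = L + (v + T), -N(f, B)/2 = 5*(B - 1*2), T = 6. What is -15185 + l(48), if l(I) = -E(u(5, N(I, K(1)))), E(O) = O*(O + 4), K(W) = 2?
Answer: -15350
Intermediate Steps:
N(f, B) = 20 - 10*B (N(f, B) = -10*(B - 1*2) = -10*(B - 2) = -10*(-2 + B) = -2*(-10 + 5*B) = 20 - 10*B)
u(v, L) = 6 + L + v (u(v, L) = L + (v + 6) = L + (6 + v) = 6 + L + v)
E(O) = O*(4 + O)
l(I) = -165 (l(I) = -(6 + (20 - 10*2) + 5)*(4 + (6 + (20 - 10*2) + 5)) = -(6 + (20 - 20) + 5)*(4 + (6 + (20 - 20) + 5)) = -(6 + 0 + 5)*(4 + (6 + 0 + 5)) = -11*(4 + 11) = -11*15 = -1*165 = -165)
-15185 + l(48) = -15185 - 165 = -15350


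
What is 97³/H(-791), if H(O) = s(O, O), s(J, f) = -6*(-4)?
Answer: 912673/24 ≈ 38028.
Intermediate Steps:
s(J, f) = 24
H(O) = 24
97³/H(-791) = 97³/24 = 912673*(1/24) = 912673/24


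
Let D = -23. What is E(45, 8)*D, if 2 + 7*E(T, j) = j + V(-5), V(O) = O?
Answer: -23/7 ≈ -3.2857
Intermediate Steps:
E(T, j) = -1 + j/7 (E(T, j) = -2/7 + (j - 5)/7 = -2/7 + (-5 + j)/7 = -2/7 + (-5/7 + j/7) = -1 + j/7)
E(45, 8)*D = (-1 + (1/7)*8)*(-23) = (-1 + 8/7)*(-23) = (1/7)*(-23) = -23/7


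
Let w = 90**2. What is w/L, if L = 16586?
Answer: 4050/8293 ≈ 0.48836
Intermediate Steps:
w = 8100
w/L = 8100/16586 = 8100*(1/16586) = 4050/8293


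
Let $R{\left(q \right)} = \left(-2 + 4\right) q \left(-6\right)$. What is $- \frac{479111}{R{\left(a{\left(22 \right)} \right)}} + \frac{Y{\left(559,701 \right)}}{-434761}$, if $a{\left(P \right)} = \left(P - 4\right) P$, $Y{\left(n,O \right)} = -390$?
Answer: $\frac{208300630751}{2065984272} \approx 100.82$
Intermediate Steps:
$a{\left(P \right)} = P \left(-4 + P\right)$ ($a{\left(P \right)} = \left(-4 + P\right) P = P \left(-4 + P\right)$)
$R{\left(q \right)} = - 12 q$ ($R{\left(q \right)} = 2 q \left(-6\right) = - 12 q$)
$- \frac{479111}{R{\left(a{\left(22 \right)} \right)}} + \frac{Y{\left(559,701 \right)}}{-434761} = - \frac{479111}{\left(-12\right) 22 \left(-4 + 22\right)} - \frac{390}{-434761} = - \frac{479111}{\left(-12\right) 22 \cdot 18} - - \frac{390}{434761} = - \frac{479111}{\left(-12\right) 396} + \frac{390}{434761} = - \frac{479111}{-4752} + \frac{390}{434761} = \left(-479111\right) \left(- \frac{1}{4752}\right) + \frac{390}{434761} = \frac{479111}{4752} + \frac{390}{434761} = \frac{208300630751}{2065984272}$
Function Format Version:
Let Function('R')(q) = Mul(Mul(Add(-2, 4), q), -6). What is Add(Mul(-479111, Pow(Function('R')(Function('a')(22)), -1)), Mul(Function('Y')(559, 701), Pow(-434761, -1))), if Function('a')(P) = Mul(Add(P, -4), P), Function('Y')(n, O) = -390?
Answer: Rational(208300630751, 2065984272) ≈ 100.82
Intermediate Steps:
Function('a')(P) = Mul(P, Add(-4, P)) (Function('a')(P) = Mul(Add(-4, P), P) = Mul(P, Add(-4, P)))
Function('R')(q) = Mul(-12, q) (Function('R')(q) = Mul(Mul(2, q), -6) = Mul(-12, q))
Add(Mul(-479111, Pow(Function('R')(Function('a')(22)), -1)), Mul(Function('Y')(559, 701), Pow(-434761, -1))) = Add(Mul(-479111, Pow(Mul(-12, Mul(22, Add(-4, 22))), -1)), Mul(-390, Pow(-434761, -1))) = Add(Mul(-479111, Pow(Mul(-12, Mul(22, 18)), -1)), Mul(-390, Rational(-1, 434761))) = Add(Mul(-479111, Pow(Mul(-12, 396), -1)), Rational(390, 434761)) = Add(Mul(-479111, Pow(-4752, -1)), Rational(390, 434761)) = Add(Mul(-479111, Rational(-1, 4752)), Rational(390, 434761)) = Add(Rational(479111, 4752), Rational(390, 434761)) = Rational(208300630751, 2065984272)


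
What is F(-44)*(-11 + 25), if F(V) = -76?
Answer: -1064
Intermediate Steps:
F(-44)*(-11 + 25) = -76*(-11 + 25) = -76*14 = -1064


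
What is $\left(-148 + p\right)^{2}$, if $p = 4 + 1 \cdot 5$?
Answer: $19321$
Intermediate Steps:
$p = 9$ ($p = 4 + 5 = 9$)
$\left(-148 + p\right)^{2} = \left(-148 + 9\right)^{2} = \left(-139\right)^{2} = 19321$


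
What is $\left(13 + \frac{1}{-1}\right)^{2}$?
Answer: $144$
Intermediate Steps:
$\left(13 + \frac{1}{-1}\right)^{2} = \left(13 - 1\right)^{2} = 12^{2} = 144$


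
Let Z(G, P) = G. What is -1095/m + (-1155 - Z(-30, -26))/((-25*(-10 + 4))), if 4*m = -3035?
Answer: -7353/1214 ≈ -6.0568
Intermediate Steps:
m = -3035/4 (m = (¼)*(-3035) = -3035/4 ≈ -758.75)
-1095/m + (-1155 - Z(-30, -26))/((-25*(-10 + 4))) = -1095/(-3035/4) + (-1155 - 1*(-30))/((-25*(-10 + 4))) = -1095*(-4/3035) + (-1155 + 30)/((-25*(-6))) = 876/607 - 1125/150 = 876/607 - 1125*1/150 = 876/607 - 15/2 = -7353/1214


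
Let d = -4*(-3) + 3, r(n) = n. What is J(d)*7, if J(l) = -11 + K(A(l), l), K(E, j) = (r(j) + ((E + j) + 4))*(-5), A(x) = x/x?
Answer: -1302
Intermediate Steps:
A(x) = 1
d = 15 (d = 12 + 3 = 15)
K(E, j) = -20 - 10*j - 5*E (K(E, j) = (j + ((E + j) + 4))*(-5) = (j + (4 + E + j))*(-5) = (4 + E + 2*j)*(-5) = -20 - 10*j - 5*E)
J(l) = -36 - 10*l (J(l) = -11 + (-20 - 10*l - 5*1) = -11 + (-20 - 10*l - 5) = -11 + (-25 - 10*l) = -36 - 10*l)
J(d)*7 = (-36 - 10*15)*7 = (-36 - 150)*7 = -186*7 = -1302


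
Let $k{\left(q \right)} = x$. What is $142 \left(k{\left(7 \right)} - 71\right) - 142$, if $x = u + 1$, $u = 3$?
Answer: $-9656$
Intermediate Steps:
$x = 4$ ($x = 3 + 1 = 4$)
$k{\left(q \right)} = 4$
$142 \left(k{\left(7 \right)} - 71\right) - 142 = 142 \left(4 - 71\right) - 142 = 142 \left(-67\right) - 142 = -9514 - 142 = -9656$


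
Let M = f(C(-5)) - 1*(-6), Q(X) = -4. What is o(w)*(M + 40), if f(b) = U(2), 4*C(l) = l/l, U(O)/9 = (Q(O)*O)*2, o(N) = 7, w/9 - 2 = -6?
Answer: -686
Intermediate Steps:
w = -36 (w = 18 + 9*(-6) = 18 - 54 = -36)
U(O) = -72*O (U(O) = 9*(-4*O*2) = 9*(-8*O) = -72*O)
C(l) = 1/4 (C(l) = (l/l)/4 = (1/4)*1 = 1/4)
f(b) = -144 (f(b) = -72*2 = -144)
M = -138 (M = -144 - 1*(-6) = -144 + 6 = -138)
o(w)*(M + 40) = 7*(-138 + 40) = 7*(-98) = -686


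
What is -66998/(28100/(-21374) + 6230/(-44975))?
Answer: 460034899705/9978268 ≈ 46104.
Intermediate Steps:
-66998/(28100/(-21374) + 6230/(-44975)) = -66998/(28100*(-1/21374) + 6230*(-1/44975)) = -66998/(-14050/10687 - 178/1285) = -66998/(-19956536/13732795) = -66998*(-13732795/19956536) = 460034899705/9978268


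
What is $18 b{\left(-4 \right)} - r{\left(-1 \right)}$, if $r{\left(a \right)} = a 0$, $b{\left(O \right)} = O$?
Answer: $-72$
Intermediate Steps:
$r{\left(a \right)} = 0$
$18 b{\left(-4 \right)} - r{\left(-1 \right)} = 18 \left(-4\right) - 0 = -72 + 0 = -72$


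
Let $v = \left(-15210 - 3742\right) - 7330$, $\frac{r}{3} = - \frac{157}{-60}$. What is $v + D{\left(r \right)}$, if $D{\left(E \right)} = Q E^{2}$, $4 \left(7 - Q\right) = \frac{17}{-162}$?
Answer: $- \frac{6700067503}{259200} \approx -25849.0$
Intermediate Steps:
$r = \frac{157}{20}$ ($r = 3 \left(- \frac{157}{-60}\right) = 3 \left(\left(-157\right) \left(- \frac{1}{60}\right)\right) = 3 \cdot \frac{157}{60} = \frac{157}{20} \approx 7.85$)
$v = -26282$ ($v = -18952 - 7330 = -26282$)
$Q = \frac{4553}{648}$ ($Q = 7 - \frac{17 \frac{1}{-162}}{4} = 7 - \frac{17 \left(- \frac{1}{162}\right)}{4} = 7 - - \frac{17}{648} = 7 + \frac{17}{648} = \frac{4553}{648} \approx 7.0262$)
$D{\left(E \right)} = \frac{4553 E^{2}}{648}$
$v + D{\left(r \right)} = -26282 + \frac{4553 \left(\frac{157}{20}\right)^{2}}{648} = -26282 + \frac{4553}{648} \cdot \frac{24649}{400} = -26282 + \frac{112226897}{259200} = - \frac{6700067503}{259200}$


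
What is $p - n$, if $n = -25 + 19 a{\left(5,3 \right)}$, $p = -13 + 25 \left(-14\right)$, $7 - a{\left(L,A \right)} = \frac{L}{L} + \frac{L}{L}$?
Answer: $-433$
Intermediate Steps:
$a{\left(L,A \right)} = 5$ ($a{\left(L,A \right)} = 7 - \left(\frac{L}{L} + \frac{L}{L}\right) = 7 - \left(1 + 1\right) = 7 - 2 = 5$)
$p = -363$ ($p = -13 - 350 = -363$)
$n = 70$ ($n = -25 + 19 \cdot 5 = -25 + 95 = 70$)
$p - n = -363 - 70 = -433$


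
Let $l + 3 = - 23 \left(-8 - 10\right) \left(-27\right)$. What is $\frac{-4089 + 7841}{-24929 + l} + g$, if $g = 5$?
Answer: $\frac{88399}{18055} \approx 4.8961$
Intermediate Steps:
$l = -11181$ ($l = -3 + - 23 \left(-8 - 10\right) \left(-27\right) = -3 + \left(-23\right) \left(-18\right) \left(-27\right) = -3 + 414 \left(-27\right) = -3 - 11178 = -11181$)
$\frac{-4089 + 7841}{-24929 + l} + g = \frac{-4089 + 7841}{-24929 - 11181} + 5 = \frac{3752}{-36110} + 5 = 3752 \left(- \frac{1}{36110}\right) + 5 = - \frac{1876}{18055} + 5 = \frac{88399}{18055}$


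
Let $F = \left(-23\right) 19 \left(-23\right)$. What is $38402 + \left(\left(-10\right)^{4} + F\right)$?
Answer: $58453$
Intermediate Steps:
$F = 10051$ ($F = \left(-437\right) \left(-23\right) = 10051$)
$38402 + \left(\left(-10\right)^{4} + F\right) = 38402 + \left(\left(-10\right)^{4} + 10051\right) = 38402 + \left(10000 + 10051\right) = 38402 + 20051 = 58453$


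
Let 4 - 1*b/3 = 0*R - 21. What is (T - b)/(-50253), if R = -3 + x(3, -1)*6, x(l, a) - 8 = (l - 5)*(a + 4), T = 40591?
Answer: -5788/7179 ≈ -0.80624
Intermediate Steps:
x(l, a) = 8 + (-5 + l)*(4 + a) (x(l, a) = 8 + (l - 5)*(a + 4) = 8 + (-5 + l)*(4 + a))
R = 9 (R = -3 + (-12 - 5*(-1) + 4*3 - 1*3)*6 = -3 + (-12 + 5 + 12 - 3)*6 = -3 + 2*6 = -3 + 12 = 9)
b = 75 (b = 12 - 3*(0*9 - 21) = 12 - 3*(0 - 21) = 12 - 3*(-21) = 12 + 63 = 75)
(T - b)/(-50253) = (40591 - 1*75)/(-50253) = (40591 - 75)*(-1/50253) = 40516*(-1/50253) = -5788/7179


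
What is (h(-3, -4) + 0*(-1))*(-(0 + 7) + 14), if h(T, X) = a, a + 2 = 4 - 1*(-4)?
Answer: 42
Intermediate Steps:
a = 6 (a = -2 + (4 - 1*(-4)) = -2 + (4 + 4) = -2 + 8 = 6)
h(T, X) = 6
(h(-3, -4) + 0*(-1))*(-(0 + 7) + 14) = (6 + 0*(-1))*(-(0 + 7) + 14) = (6 + 0)*(-1*7 + 14) = 6*(-7 + 14) = 6*7 = 42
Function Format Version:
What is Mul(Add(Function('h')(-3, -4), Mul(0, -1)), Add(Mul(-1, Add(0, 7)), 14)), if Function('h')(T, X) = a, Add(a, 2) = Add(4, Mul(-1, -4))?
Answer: 42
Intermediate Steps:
a = 6 (a = Add(-2, Add(4, Mul(-1, -4))) = Add(-2, Add(4, 4)) = Add(-2, 8) = 6)
Function('h')(T, X) = 6
Mul(Add(Function('h')(-3, -4), Mul(0, -1)), Add(Mul(-1, Add(0, 7)), 14)) = Mul(Add(6, Mul(0, -1)), Add(Mul(-1, Add(0, 7)), 14)) = Mul(Add(6, 0), Add(Mul(-1, 7), 14)) = Mul(6, Add(-7, 14)) = Mul(6, 7) = 42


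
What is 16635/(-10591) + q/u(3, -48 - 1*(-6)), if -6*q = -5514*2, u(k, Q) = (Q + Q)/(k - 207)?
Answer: 47258563/10591 ≈ 4462.1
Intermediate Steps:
u(k, Q) = 2*Q/(-207 + k) (u(k, Q) = (2*Q)/(-207 + k) = 2*Q/(-207 + k))
q = 1838 (q = -(-919)*2 = -⅙*(-11028) = 1838)
16635/(-10591) + q/u(3, -48 - 1*(-6)) = 16635/(-10591) + 1838/((2*(-48 - 1*(-6))/(-207 + 3))) = 16635*(-1/10591) + 1838/((2*(-48 + 6)/(-204))) = -16635/10591 + 1838/((2*(-42)*(-1/204))) = -16635/10591 + 1838/(7/17) = -16635/10591 + 1838*(17/7) = -16635/10591 + 31246/7 = 47258563/10591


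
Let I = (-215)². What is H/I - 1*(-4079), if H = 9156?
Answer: 188560931/46225 ≈ 4079.2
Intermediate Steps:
I = 46225
H/I - 1*(-4079) = 9156/46225 - 1*(-4079) = 9156*(1/46225) + 4079 = 9156/46225 + 4079 = 188560931/46225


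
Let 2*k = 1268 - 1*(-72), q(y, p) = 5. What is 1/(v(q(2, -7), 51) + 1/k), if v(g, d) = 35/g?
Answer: 670/4691 ≈ 0.14283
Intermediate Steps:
k = 670 (k = (1268 - 1*(-72))/2 = (1268 + 72)/2 = (½)*1340 = 670)
1/(v(q(2, -7), 51) + 1/k) = 1/(35/5 + 1/670) = 1/(35*(⅕) + 1/670) = 1/(7 + 1/670) = 1/(4691/670) = 670/4691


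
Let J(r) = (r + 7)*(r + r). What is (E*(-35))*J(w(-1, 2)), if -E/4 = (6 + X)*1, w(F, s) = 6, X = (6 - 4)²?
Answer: 218400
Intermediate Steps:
X = 4 (X = 2² = 4)
J(r) = 2*r*(7 + r) (J(r) = (7 + r)*(2*r) = 2*r*(7 + r))
E = -40 (E = -4*(6 + 4) = -40 ≈ -40.000)
(E*(-35))*J(w(-1, 2)) = (-40*(-35))*(2*6*(7 + 6)) = 1400*(2*6*13) = 1400*156 = 218400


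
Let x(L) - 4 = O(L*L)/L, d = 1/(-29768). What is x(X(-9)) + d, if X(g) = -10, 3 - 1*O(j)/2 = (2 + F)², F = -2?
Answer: 506051/148840 ≈ 3.4000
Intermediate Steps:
d = -1/29768 ≈ -3.3593e-5
O(j) = 6 (O(j) = 6 - 2*(2 - 2)² = 6 - 2*0² = 6 - 2*0 = 6 + 0 = 6)
x(L) = 4 + 6/L
x(X(-9)) + d = (4 + 6/(-10)) - 1/29768 = (4 + 6*(-⅒)) - 1/29768 = (4 - ⅗) - 1/29768 = 17/5 - 1/29768 = 506051/148840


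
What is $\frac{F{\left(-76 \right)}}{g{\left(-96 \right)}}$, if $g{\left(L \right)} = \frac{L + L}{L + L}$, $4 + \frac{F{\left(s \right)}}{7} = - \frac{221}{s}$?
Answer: $- \frac{581}{76} \approx -7.6447$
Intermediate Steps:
$F{\left(s \right)} = -28 - \frac{1547}{s}$ ($F{\left(s \right)} = -28 + 7 \left(- \frac{221}{s}\right) = -28 - \frac{1547}{s}$)
$g{\left(L \right)} = 1$ ($g{\left(L \right)} = \frac{2 L}{2 L} = 2 L \frac{1}{2 L} = 1$)
$\frac{F{\left(-76 \right)}}{g{\left(-96 \right)}} = \frac{-28 - \frac{1547}{-76}}{1} = \left(-28 - - \frac{1547}{76}\right) 1 = \left(-28 + \frac{1547}{76}\right) 1 = \left(- \frac{581}{76}\right) 1 = - \frac{581}{76}$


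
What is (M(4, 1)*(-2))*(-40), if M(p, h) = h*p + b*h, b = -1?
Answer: 240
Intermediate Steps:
M(p, h) = -h + h*p (M(p, h) = h*p - h = -h + h*p)
(M(4, 1)*(-2))*(-40) = ((1*(-1 + 4))*(-2))*(-40) = ((1*3)*(-2))*(-40) = (3*(-2))*(-40) = -6*(-40) = 240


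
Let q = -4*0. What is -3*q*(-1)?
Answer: 0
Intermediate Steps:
q = 0
-3*q*(-1) = -3*0*(-1) = 0*(-1) = 0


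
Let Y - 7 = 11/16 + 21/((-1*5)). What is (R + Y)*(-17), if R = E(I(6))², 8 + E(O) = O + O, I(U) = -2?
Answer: -200583/80 ≈ -2507.3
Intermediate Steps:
Y = 279/80 (Y = 7 + (11/16 + 21/((-1*5))) = 7 + (11*(1/16) + 21/(-5)) = 7 + (11/16 + 21*(-⅕)) = 7 + (11/16 - 21/5) = 7 - 281/80 = 279/80 ≈ 3.4875)
E(O) = -8 + 2*O (E(O) = -8 + (O + O) = -8 + 2*O)
R = 144 (R = (-8 + 2*(-2))² = (-8 - 4)² = (-12)² = 144)
(R + Y)*(-17) = (144 + 279/80)*(-17) = (11799/80)*(-17) = -200583/80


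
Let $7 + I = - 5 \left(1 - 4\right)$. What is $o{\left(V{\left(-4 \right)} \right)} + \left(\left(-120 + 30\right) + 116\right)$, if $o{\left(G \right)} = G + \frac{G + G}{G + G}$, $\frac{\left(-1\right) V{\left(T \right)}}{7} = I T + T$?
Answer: $279$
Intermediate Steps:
$I = 8$ ($I = -7 - 5 \left(1 - 4\right) = -7 - -15 = -7 + 15 = 8$)
$V{\left(T \right)} = - 63 T$ ($V{\left(T \right)} = - 7 \left(8 T + T\right) = - 7 \cdot 9 T = - 63 T$)
$o{\left(G \right)} = 1 + G$ ($o{\left(G \right)} = G + \frac{2 G}{2 G} = G + 2 G \frac{1}{2 G} = G + 1 = 1 + G$)
$o{\left(V{\left(-4 \right)} \right)} + \left(\left(-120 + 30\right) + 116\right) = \left(1 - -252\right) + \left(\left(-120 + 30\right) + 116\right) = \left(1 + 252\right) + \left(-90 + 116\right) = 253 + 26 = 279$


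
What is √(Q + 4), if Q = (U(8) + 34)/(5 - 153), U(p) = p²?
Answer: √18278/74 ≈ 1.8270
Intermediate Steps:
Q = -49/74 (Q = (8² + 34)/(5 - 153) = (64 + 34)/(-148) = 98*(-1/148) = -49/74 ≈ -0.66216)
√(Q + 4) = √(-49/74 + 4) = √(247/74) = √18278/74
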